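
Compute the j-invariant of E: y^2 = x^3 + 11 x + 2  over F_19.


Delta = -16(4 a^3 + 27 b^2) mod 19 = 13
-1728 * (4 a)^3 = -1728 * (4*11)^3 mod 19 = 7
j = 7 * 13^(-1) mod 19 = 2

j = 2 (mod 19)


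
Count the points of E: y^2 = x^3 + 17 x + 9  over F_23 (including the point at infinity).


For each x in F_23, count y with y^2 = x^3 + 17 x + 9 mod 23:
  x = 0: RHS = 9, y in [3, 20]  -> 2 point(s)
  x = 1: RHS = 4, y in [2, 21]  -> 2 point(s)
  x = 3: RHS = 18, y in [8, 15]  -> 2 point(s)
  x = 4: RHS = 3, y in [7, 16]  -> 2 point(s)
  x = 5: RHS = 12, y in [9, 14]  -> 2 point(s)
  x = 8: RHS = 13, y in [6, 17]  -> 2 point(s)
  x = 10: RHS = 6, y in [11, 12]  -> 2 point(s)
  x = 11: RHS = 9, y in [3, 20]  -> 2 point(s)
  x = 12: RHS = 9, y in [3, 20]  -> 2 point(s)
  x = 13: RHS = 12, y in [9, 14]  -> 2 point(s)
  x = 14: RHS = 1, y in [1, 22]  -> 2 point(s)
  x = 17: RHS = 13, y in [6, 17]  -> 2 point(s)
  x = 18: RHS = 6, y in [11, 12]  -> 2 point(s)
  x = 20: RHS = 0, y in [0]  -> 1 point(s)
  x = 21: RHS = 13, y in [6, 17]  -> 2 point(s)
Affine points: 29. Add the point at infinity: total = 30.

#E(F_23) = 30


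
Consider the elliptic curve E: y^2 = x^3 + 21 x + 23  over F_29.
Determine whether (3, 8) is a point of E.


Check whether y^2 = x^3 + 21 x + 23 (mod 29) for (x, y) = (3, 8).
LHS: y^2 = 8^2 mod 29 = 6
RHS: x^3 + 21 x + 23 = 3^3 + 21*3 + 23 mod 29 = 26
LHS != RHS

No, not on the curve


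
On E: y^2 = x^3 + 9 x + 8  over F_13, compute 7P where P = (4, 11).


k = 7 = 111_2 (binary, LSB first: 111)
Double-and-add from P = (4, 11):
  bit 0 = 1: acc = O + (4, 11) = (4, 11)
  bit 1 = 1: acc = (4, 11) + (9, 5) = (3, 6)
  bit 2 = 1: acc = (3, 6) + (5, 10) = (9, 8)

7P = (9, 8)


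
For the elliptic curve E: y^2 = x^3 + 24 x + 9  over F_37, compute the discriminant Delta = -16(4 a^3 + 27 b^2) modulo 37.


4 a^3 + 27 b^2 = 4*24^3 + 27*9^2 = 55296 + 2187 = 57483
Delta = -16 * (57483) = -919728
Delta mod 37 = 18

Delta = 18 (mod 37)


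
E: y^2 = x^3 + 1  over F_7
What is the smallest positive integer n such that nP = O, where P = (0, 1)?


Compute successive multiples of P until we hit O:
  1P = (0, 1)
  2P = (0, 6)
  3P = O

ord(P) = 3


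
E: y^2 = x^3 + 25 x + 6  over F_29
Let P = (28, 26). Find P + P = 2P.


Doubling: s = (3 x1^2 + a) / (2 y1)
s = (3*28^2 + 25) / (2*26) mod 29 = 5
x3 = s^2 - 2 x1 mod 29 = 5^2 - 2*28 = 27
y3 = s (x1 - x3) - y1 mod 29 = 5 * (28 - 27) - 26 = 8

2P = (27, 8)


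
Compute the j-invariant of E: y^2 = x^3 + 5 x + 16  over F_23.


Delta = -16(4 a^3 + 27 b^2) mod 23 = 19
-1728 * (4 a)^3 = -1728 * (4*5)^3 mod 23 = 12
j = 12 * 19^(-1) mod 23 = 20

j = 20 (mod 23)


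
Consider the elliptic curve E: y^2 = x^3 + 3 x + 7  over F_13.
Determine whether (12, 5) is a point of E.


Check whether y^2 = x^3 + 3 x + 7 (mod 13) for (x, y) = (12, 5).
LHS: y^2 = 5^2 mod 13 = 12
RHS: x^3 + 3 x + 7 = 12^3 + 3*12 + 7 mod 13 = 3
LHS != RHS

No, not on the curve


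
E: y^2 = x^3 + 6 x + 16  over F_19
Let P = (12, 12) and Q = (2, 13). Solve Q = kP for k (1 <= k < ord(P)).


Enumerate multiples of P until we hit Q = (2, 13):
  1P = (12, 12)
  2P = (11, 11)
  3P = (16, 3)
  4P = (2, 13)
Match found at i = 4.

k = 4


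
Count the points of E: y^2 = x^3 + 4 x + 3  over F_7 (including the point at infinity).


For each x in F_7, count y with y^2 = x^3 + 4 x + 3 mod 7:
  x = 1: RHS = 1, y in [1, 6]  -> 2 point(s)
  x = 3: RHS = 0, y in [0]  -> 1 point(s)
  x = 5: RHS = 1, y in [1, 6]  -> 2 point(s)
Affine points: 5. Add the point at infinity: total = 6.

#E(F_7) = 6


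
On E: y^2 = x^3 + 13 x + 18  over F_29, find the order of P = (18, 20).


Compute successive multiples of P until we hit O:
  1P = (18, 20)
  2P = (28, 2)
  3P = (28, 27)
  4P = (18, 9)
  5P = O

ord(P) = 5


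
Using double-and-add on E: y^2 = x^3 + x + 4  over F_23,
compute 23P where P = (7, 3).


k = 23 = 10111_2 (binary, LSB first: 11101)
Double-and-add from P = (7, 3):
  bit 0 = 1: acc = O + (7, 3) = (7, 3)
  bit 1 = 1: acc = (7, 3) + (22, 18) = (18, 9)
  bit 2 = 1: acc = (18, 9) + (4, 7) = (9, 12)
  bit 3 = 0: acc unchanged = (9, 12)
  bit 4 = 1: acc = (9, 12) + (15, 6) = (0, 2)

23P = (0, 2)


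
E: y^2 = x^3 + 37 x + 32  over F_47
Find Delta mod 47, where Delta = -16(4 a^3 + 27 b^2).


4 a^3 + 27 b^2 = 4*37^3 + 27*32^2 = 202612 + 27648 = 230260
Delta = -16 * (230260) = -3684160
Delta mod 47 = 29

Delta = 29 (mod 47)


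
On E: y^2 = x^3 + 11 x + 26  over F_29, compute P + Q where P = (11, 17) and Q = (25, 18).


P != Q, so use the chord formula.
s = (y2 - y1) / (x2 - x1) = (1) / (14) mod 29 = 27
x3 = s^2 - x1 - x2 mod 29 = 27^2 - 11 - 25 = 26
y3 = s (x1 - x3) - y1 mod 29 = 27 * (11 - 26) - 17 = 13

P + Q = (26, 13)


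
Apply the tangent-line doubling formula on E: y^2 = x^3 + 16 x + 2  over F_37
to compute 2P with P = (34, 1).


Doubling: s = (3 x1^2 + a) / (2 y1)
s = (3*34^2 + 16) / (2*1) mod 37 = 3
x3 = s^2 - 2 x1 mod 37 = 3^2 - 2*34 = 15
y3 = s (x1 - x3) - y1 mod 37 = 3 * (34 - 15) - 1 = 19

2P = (15, 19)


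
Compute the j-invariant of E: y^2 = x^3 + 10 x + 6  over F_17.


Delta = -16(4 a^3 + 27 b^2) mod 17 = 8
-1728 * (4 a)^3 = -1728 * (4*10)^3 mod 17 = 4
j = 4 * 8^(-1) mod 17 = 9

j = 9 (mod 17)


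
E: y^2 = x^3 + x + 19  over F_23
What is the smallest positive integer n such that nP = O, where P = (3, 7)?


Compute successive multiples of P until we hit O:
  1P = (3, 7)
  2P = (21, 3)
  3P = (7, 22)
  4P = (17, 21)
  5P = (4, 15)
  6P = (11, 21)
  7P = (2, 12)
  8P = (20, 9)
  ... (continuing to 19P)
  19P = O

ord(P) = 19


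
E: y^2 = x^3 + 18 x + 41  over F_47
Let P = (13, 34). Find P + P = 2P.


Doubling: s = (3 x1^2 + a) / (2 y1)
s = (3*13^2 + 18) / (2*34) mod 47 = 25
x3 = s^2 - 2 x1 mod 47 = 25^2 - 2*13 = 35
y3 = s (x1 - x3) - y1 mod 47 = 25 * (13 - 35) - 34 = 27

2P = (35, 27)


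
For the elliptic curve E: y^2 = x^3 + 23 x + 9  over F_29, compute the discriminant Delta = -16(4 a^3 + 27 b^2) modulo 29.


4 a^3 + 27 b^2 = 4*23^3 + 27*9^2 = 48668 + 2187 = 50855
Delta = -16 * (50855) = -813680
Delta mod 29 = 2

Delta = 2 (mod 29)


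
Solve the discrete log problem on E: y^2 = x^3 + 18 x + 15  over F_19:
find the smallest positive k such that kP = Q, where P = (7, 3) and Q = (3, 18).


Enumerate multiples of P until we hit Q = (3, 18):
  1P = (7, 3)
  2P = (6, 15)
  3P = (17, 3)
  4P = (14, 16)
  5P = (3, 18)
Match found at i = 5.

k = 5


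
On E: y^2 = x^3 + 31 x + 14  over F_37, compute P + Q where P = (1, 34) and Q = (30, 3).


P != Q, so use the chord formula.
s = (y2 - y1) / (x2 - x1) = (6) / (29) mod 37 = 27
x3 = s^2 - x1 - x2 mod 37 = 27^2 - 1 - 30 = 32
y3 = s (x1 - x3) - y1 mod 37 = 27 * (1 - 32) - 34 = 17

P + Q = (32, 17)


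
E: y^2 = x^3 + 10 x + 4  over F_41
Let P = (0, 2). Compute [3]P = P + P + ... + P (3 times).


k = 3 = 11_2 (binary, LSB first: 11)
Double-and-add from P = (0, 2):
  bit 0 = 1: acc = O + (0, 2) = (0, 2)
  bit 1 = 1: acc = (0, 2) + (37, 8) = (37, 33)

3P = (37, 33)


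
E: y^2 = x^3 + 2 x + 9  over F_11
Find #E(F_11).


For each x in F_11, count y with y^2 = x^3 + 2 x + 9 mod 11:
  x = 0: RHS = 9, y in [3, 8]  -> 2 point(s)
  x = 1: RHS = 1, y in [1, 10]  -> 2 point(s)
  x = 3: RHS = 9, y in [3, 8]  -> 2 point(s)
  x = 4: RHS = 4, y in [2, 9]  -> 2 point(s)
  x = 5: RHS = 1, y in [1, 10]  -> 2 point(s)
  x = 7: RHS = 3, y in [5, 6]  -> 2 point(s)
  x = 8: RHS = 9, y in [3, 8]  -> 2 point(s)
Affine points: 14. Add the point at infinity: total = 15.

#E(F_11) = 15


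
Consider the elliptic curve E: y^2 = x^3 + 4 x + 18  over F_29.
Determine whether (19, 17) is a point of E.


Check whether y^2 = x^3 + 4 x + 18 (mod 29) for (x, y) = (19, 17).
LHS: y^2 = 17^2 mod 29 = 28
RHS: x^3 + 4 x + 18 = 19^3 + 4*19 + 18 mod 29 = 22
LHS != RHS

No, not on the curve


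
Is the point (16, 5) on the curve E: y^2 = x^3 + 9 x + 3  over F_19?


Check whether y^2 = x^3 + 9 x + 3 (mod 19) for (x, y) = (16, 5).
LHS: y^2 = 5^2 mod 19 = 6
RHS: x^3 + 9 x + 3 = 16^3 + 9*16 + 3 mod 19 = 6
LHS = RHS

Yes, on the curve


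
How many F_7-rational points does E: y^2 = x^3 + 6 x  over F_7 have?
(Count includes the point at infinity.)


For each x in F_7, count y with y^2 = x^3 + 6 x + 0 mod 7:
  x = 0: RHS = 0, y in [0]  -> 1 point(s)
  x = 1: RHS = 0, y in [0]  -> 1 point(s)
  x = 4: RHS = 4, y in [2, 5]  -> 2 point(s)
  x = 5: RHS = 1, y in [1, 6]  -> 2 point(s)
  x = 6: RHS = 0, y in [0]  -> 1 point(s)
Affine points: 7. Add the point at infinity: total = 8.

#E(F_7) = 8


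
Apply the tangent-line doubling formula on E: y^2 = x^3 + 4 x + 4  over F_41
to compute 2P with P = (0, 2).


Doubling: s = (3 x1^2 + a) / (2 y1)
s = (3*0^2 + 4) / (2*2) mod 41 = 1
x3 = s^2 - 2 x1 mod 41 = 1^2 - 2*0 = 1
y3 = s (x1 - x3) - y1 mod 41 = 1 * (0 - 1) - 2 = 38

2P = (1, 38)


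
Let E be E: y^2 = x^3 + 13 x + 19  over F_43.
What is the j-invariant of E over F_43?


Delta = -16(4 a^3 + 27 b^2) mod 43 = 11
-1728 * (4 a)^3 = -1728 * (4*13)^3 mod 43 = 16
j = 16 * 11^(-1) mod 43 = 21

j = 21 (mod 43)


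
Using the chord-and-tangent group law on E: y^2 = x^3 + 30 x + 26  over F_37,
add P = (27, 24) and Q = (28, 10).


P != Q, so use the chord formula.
s = (y2 - y1) / (x2 - x1) = (23) / (1) mod 37 = 23
x3 = s^2 - x1 - x2 mod 37 = 23^2 - 27 - 28 = 30
y3 = s (x1 - x3) - y1 mod 37 = 23 * (27 - 30) - 24 = 18

P + Q = (30, 18)


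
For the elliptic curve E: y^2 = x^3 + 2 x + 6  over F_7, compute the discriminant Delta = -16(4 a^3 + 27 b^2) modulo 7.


4 a^3 + 27 b^2 = 4*2^3 + 27*6^2 = 32 + 972 = 1004
Delta = -16 * (1004) = -16064
Delta mod 7 = 1

Delta = 1 (mod 7)


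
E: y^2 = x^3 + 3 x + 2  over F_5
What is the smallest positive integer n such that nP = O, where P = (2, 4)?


Compute successive multiples of P until we hit O:
  1P = (2, 4)
  2P = (1, 1)
  3P = (1, 4)
  4P = (2, 1)
  5P = O

ord(P) = 5


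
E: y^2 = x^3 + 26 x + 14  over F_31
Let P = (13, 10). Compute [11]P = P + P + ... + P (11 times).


k = 11 = 1011_2 (binary, LSB first: 1101)
Double-and-add from P = (13, 10):
  bit 0 = 1: acc = O + (13, 10) = (13, 10)
  bit 1 = 1: acc = (13, 10) + (24, 27) = (1, 17)
  bit 2 = 0: acc unchanged = (1, 17)
  bit 3 = 1: acc = (1, 17) + (30, 24) = (20, 3)

11P = (20, 3)


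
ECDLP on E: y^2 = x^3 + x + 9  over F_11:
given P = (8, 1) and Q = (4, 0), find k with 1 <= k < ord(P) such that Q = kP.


Enumerate multiples of P until we hit Q = (4, 0):
  1P = (8, 1)
  2P = (4, 0)
Match found at i = 2.

k = 2


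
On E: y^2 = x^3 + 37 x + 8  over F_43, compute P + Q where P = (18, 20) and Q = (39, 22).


P != Q, so use the chord formula.
s = (y2 - y1) / (x2 - x1) = (2) / (21) mod 43 = 39
x3 = s^2 - x1 - x2 mod 43 = 39^2 - 18 - 39 = 2
y3 = s (x1 - x3) - y1 mod 43 = 39 * (18 - 2) - 20 = 2

P + Q = (2, 2)


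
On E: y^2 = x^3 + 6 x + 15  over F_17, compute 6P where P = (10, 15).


k = 6 = 110_2 (binary, LSB first: 011)
Double-and-add from P = (10, 15):
  bit 0 = 0: acc unchanged = O
  bit 1 = 1: acc = O + (14, 2) = (14, 2)
  bit 2 = 1: acc = (14, 2) + (5, 0) = (14, 15)

6P = (14, 15)


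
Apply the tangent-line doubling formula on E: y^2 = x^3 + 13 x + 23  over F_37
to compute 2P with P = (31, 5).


Doubling: s = (3 x1^2 + a) / (2 y1)
s = (3*31^2 + 13) / (2*5) mod 37 = 1
x3 = s^2 - 2 x1 mod 37 = 1^2 - 2*31 = 13
y3 = s (x1 - x3) - y1 mod 37 = 1 * (31 - 13) - 5 = 13

2P = (13, 13)


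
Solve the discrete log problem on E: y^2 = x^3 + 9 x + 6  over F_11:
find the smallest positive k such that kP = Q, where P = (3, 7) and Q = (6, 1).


Enumerate multiples of P until we hit Q = (6, 1):
  1P = (3, 7)
  2P = (6, 1)
Match found at i = 2.

k = 2


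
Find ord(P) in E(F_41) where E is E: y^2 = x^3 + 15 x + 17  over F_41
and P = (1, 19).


Compute successive multiples of P until we hit O:
  1P = (1, 19)
  2P = (34, 15)
  3P = (37, 4)
  4P = (12, 30)
  5P = (29, 35)
  6P = (13, 21)
  7P = (35, 30)
  8P = (15, 3)
  ... (continuing to 18P)
  18P = O

ord(P) = 18


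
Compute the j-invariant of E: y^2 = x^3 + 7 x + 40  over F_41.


Delta = -16(4 a^3 + 27 b^2) mod 41 = 2
-1728 * (4 a)^3 = -1728 * (4*7)^3 mod 41 = 21
j = 21 * 2^(-1) mod 41 = 31

j = 31 (mod 41)


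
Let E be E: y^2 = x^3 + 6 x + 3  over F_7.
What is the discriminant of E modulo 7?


4 a^3 + 27 b^2 = 4*6^3 + 27*3^2 = 864 + 243 = 1107
Delta = -16 * (1107) = -17712
Delta mod 7 = 5

Delta = 5 (mod 7)


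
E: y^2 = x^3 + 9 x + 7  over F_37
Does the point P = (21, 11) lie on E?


Check whether y^2 = x^3 + 9 x + 7 (mod 37) for (x, y) = (21, 11).
LHS: y^2 = 11^2 mod 37 = 10
RHS: x^3 + 9 x + 7 = 21^3 + 9*21 + 7 mod 37 = 22
LHS != RHS

No, not on the curve


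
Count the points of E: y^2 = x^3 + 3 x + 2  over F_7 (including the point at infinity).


For each x in F_7, count y with y^2 = x^3 + 3 x + 2 mod 7:
  x = 0: RHS = 2, y in [3, 4]  -> 2 point(s)
  x = 2: RHS = 2, y in [3, 4]  -> 2 point(s)
  x = 4: RHS = 1, y in [1, 6]  -> 2 point(s)
  x = 5: RHS = 2, y in [3, 4]  -> 2 point(s)
Affine points: 8. Add the point at infinity: total = 9.

#E(F_7) = 9


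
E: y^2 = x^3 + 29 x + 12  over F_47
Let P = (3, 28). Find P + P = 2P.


Doubling: s = (3 x1^2 + a) / (2 y1)
s = (3*3^2 + 29) / (2*28) mod 47 = 1
x3 = s^2 - 2 x1 mod 47 = 1^2 - 2*3 = 42
y3 = s (x1 - x3) - y1 mod 47 = 1 * (3 - 42) - 28 = 27

2P = (42, 27)


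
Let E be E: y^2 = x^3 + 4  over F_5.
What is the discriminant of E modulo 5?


4 a^3 + 27 b^2 = 4*0^3 + 27*4^2 = 0 + 432 = 432
Delta = -16 * (432) = -6912
Delta mod 5 = 3

Delta = 3 (mod 5)


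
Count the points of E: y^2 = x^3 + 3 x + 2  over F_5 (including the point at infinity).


For each x in F_5, count y with y^2 = x^3 + 3 x + 2 mod 5:
  x = 1: RHS = 1, y in [1, 4]  -> 2 point(s)
  x = 2: RHS = 1, y in [1, 4]  -> 2 point(s)
Affine points: 4. Add the point at infinity: total = 5.

#E(F_5) = 5


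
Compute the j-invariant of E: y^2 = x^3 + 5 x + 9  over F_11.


Delta = -16(4 a^3 + 27 b^2) mod 11 = 7
-1728 * (4 a)^3 = -1728 * (4*5)^3 mod 11 = 8
j = 8 * 7^(-1) mod 11 = 9

j = 9 (mod 11)


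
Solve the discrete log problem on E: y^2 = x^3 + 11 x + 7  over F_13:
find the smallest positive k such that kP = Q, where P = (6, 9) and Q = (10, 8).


Enumerate multiples of P until we hit Q = (10, 8):
  1P = (6, 9)
  2P = (10, 5)
  3P = (11, 9)
  4P = (9, 4)
  5P = (8, 3)
  6P = (8, 10)
  7P = (9, 9)
  8P = (11, 4)
  9P = (10, 8)
Match found at i = 9.

k = 9


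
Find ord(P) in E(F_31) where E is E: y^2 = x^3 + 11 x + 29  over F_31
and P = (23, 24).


Compute successive multiples of P until we hit O:
  1P = (23, 24)
  2P = (17, 13)
  3P = (9, 12)
  4P = (1, 17)
  5P = (21, 2)
  6P = (15, 2)
  7P = (18, 13)
  8P = (6, 1)
  ... (continuing to 28P)
  28P = O

ord(P) = 28


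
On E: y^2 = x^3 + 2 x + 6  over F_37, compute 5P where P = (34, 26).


k = 5 = 101_2 (binary, LSB first: 101)
Double-and-add from P = (34, 26):
  bit 0 = 1: acc = O + (34, 26) = (34, 26)
  bit 1 = 0: acc unchanged = (34, 26)
  bit 2 = 1: acc = (34, 26) + (10, 8) = (19, 13)

5P = (19, 13)


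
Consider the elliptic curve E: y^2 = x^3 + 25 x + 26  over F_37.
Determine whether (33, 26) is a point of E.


Check whether y^2 = x^3 + 25 x + 26 (mod 37) for (x, y) = (33, 26).
LHS: y^2 = 26^2 mod 37 = 10
RHS: x^3 + 25 x + 26 = 33^3 + 25*33 + 26 mod 37 = 10
LHS = RHS

Yes, on the curve


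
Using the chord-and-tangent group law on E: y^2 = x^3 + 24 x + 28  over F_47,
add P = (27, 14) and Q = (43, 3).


P != Q, so use the chord formula.
s = (y2 - y1) / (x2 - x1) = (36) / (16) mod 47 = 14
x3 = s^2 - x1 - x2 mod 47 = 14^2 - 27 - 43 = 32
y3 = s (x1 - x3) - y1 mod 47 = 14 * (27 - 32) - 14 = 10

P + Q = (32, 10)


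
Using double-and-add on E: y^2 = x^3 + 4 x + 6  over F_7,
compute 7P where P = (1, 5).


k = 7 = 111_2 (binary, LSB first: 111)
Double-and-add from P = (1, 5):
  bit 0 = 1: acc = O + (1, 5) = (1, 5)
  bit 1 = 1: acc = (1, 5) + (5, 2) = (2, 1)
  bit 2 = 1: acc = (2, 1) + (6, 1) = (6, 6)

7P = (6, 6)


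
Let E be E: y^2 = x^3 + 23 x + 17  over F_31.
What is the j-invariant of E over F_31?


Delta = -16(4 a^3 + 27 b^2) mod 31 = 21
-1728 * (4 a)^3 = -1728 * (4*23)^3 mod 31 = 23
j = 23 * 21^(-1) mod 31 = 7

j = 7 (mod 31)


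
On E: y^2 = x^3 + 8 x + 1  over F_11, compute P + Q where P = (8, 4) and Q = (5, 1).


P != Q, so use the chord formula.
s = (y2 - y1) / (x2 - x1) = (8) / (8) mod 11 = 1
x3 = s^2 - x1 - x2 mod 11 = 1^2 - 8 - 5 = 10
y3 = s (x1 - x3) - y1 mod 11 = 1 * (8 - 10) - 4 = 5

P + Q = (10, 5)


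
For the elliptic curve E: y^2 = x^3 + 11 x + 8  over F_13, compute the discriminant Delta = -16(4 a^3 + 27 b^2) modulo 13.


4 a^3 + 27 b^2 = 4*11^3 + 27*8^2 = 5324 + 1728 = 7052
Delta = -16 * (7052) = -112832
Delta mod 13 = 8

Delta = 8 (mod 13)


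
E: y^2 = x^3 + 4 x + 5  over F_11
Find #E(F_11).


For each x in F_11, count y with y^2 = x^3 + 4 x + 5 mod 11:
  x = 0: RHS = 5, y in [4, 7]  -> 2 point(s)
  x = 3: RHS = 0, y in [0]  -> 1 point(s)
  x = 6: RHS = 3, y in [5, 6]  -> 2 point(s)
  x = 9: RHS = 0, y in [0]  -> 1 point(s)
  x = 10: RHS = 0, y in [0]  -> 1 point(s)
Affine points: 7. Add the point at infinity: total = 8.

#E(F_11) = 8


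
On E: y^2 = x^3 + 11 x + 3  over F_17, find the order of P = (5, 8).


Compute successive multiples of P until we hit O:
  1P = (5, 8)
  2P = (8, 12)
  3P = (2, 13)
  4P = (9, 10)
  5P = (16, 12)
  6P = (4, 14)
  7P = (10, 5)
  8P = (1, 10)
  ... (continuing to 21P)
  21P = O

ord(P) = 21


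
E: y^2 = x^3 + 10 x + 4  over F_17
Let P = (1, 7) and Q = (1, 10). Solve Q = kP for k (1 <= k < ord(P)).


Enumerate multiples of P until we hit Q = (1, 10):
  1P = (1, 7)
  2P = (13, 11)
  3P = (5, 3)
  4P = (12, 4)
  5P = (0, 2)
  6P = (7, 14)
  7P = (8, 16)
  8P = (10, 13)
  9P = (14, 7)
  10P = (2, 10)
  11P = (6, 12)
  12P = (11, 0)
  13P = (6, 5)
  14P = (2, 7)
  15P = (14, 10)
  16P = (10, 4)
  17P = (8, 1)
  18P = (7, 3)
  19P = (0, 15)
  20P = (12, 13)
  21P = (5, 14)
  22P = (13, 6)
  23P = (1, 10)
Match found at i = 23.

k = 23


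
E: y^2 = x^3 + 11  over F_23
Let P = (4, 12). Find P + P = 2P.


Doubling: s = (3 x1^2 + a) / (2 y1)
s = (3*4^2 + 0) / (2*12) mod 23 = 2
x3 = s^2 - 2 x1 mod 23 = 2^2 - 2*4 = 19
y3 = s (x1 - x3) - y1 mod 23 = 2 * (4 - 19) - 12 = 4

2P = (19, 4)


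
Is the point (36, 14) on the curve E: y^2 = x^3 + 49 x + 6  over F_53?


Check whether y^2 = x^3 + 49 x + 6 (mod 53) for (x, y) = (36, 14).
LHS: y^2 = 14^2 mod 53 = 37
RHS: x^3 + 49 x + 6 = 36^3 + 49*36 + 6 mod 53 = 37
LHS = RHS

Yes, on the curve


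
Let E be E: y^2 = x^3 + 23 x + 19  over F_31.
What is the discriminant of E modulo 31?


4 a^3 + 27 b^2 = 4*23^3 + 27*19^2 = 48668 + 9747 = 58415
Delta = -16 * (58415) = -934640
Delta mod 31 = 10

Delta = 10 (mod 31)


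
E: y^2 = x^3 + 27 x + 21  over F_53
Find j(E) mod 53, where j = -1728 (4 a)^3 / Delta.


Delta = -16(4 a^3 + 27 b^2) mod 53 = 15
-1728 * (4 a)^3 = -1728 * (4*27)^3 mod 53 = 9
j = 9 * 15^(-1) mod 53 = 43

j = 43 (mod 53)


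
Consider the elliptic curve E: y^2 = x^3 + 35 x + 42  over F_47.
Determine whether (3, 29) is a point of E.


Check whether y^2 = x^3 + 35 x + 42 (mod 47) for (x, y) = (3, 29).
LHS: y^2 = 29^2 mod 47 = 42
RHS: x^3 + 35 x + 42 = 3^3 + 35*3 + 42 mod 47 = 33
LHS != RHS

No, not on the curve


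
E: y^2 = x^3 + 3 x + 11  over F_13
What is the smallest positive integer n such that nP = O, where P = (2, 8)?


Compute successive multiples of P until we hit O:
  1P = (2, 8)
  2P = (8, 1)
  3P = (4, 3)
  4P = (10, 12)
  5P = (11, 7)
  6P = (9, 0)
  7P = (11, 6)
  8P = (10, 1)
  ... (continuing to 12P)
  12P = O

ord(P) = 12


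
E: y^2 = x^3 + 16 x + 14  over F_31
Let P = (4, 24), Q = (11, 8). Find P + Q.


P != Q, so use the chord formula.
s = (y2 - y1) / (x2 - x1) = (15) / (7) mod 31 = 11
x3 = s^2 - x1 - x2 mod 31 = 11^2 - 4 - 11 = 13
y3 = s (x1 - x3) - y1 mod 31 = 11 * (4 - 13) - 24 = 1

P + Q = (13, 1)


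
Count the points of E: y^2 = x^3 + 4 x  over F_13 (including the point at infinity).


For each x in F_13, count y with y^2 = x^3 + 4 x + 0 mod 13:
  x = 0: RHS = 0, y in [0]  -> 1 point(s)
  x = 2: RHS = 3, y in [4, 9]  -> 2 point(s)
  x = 3: RHS = 0, y in [0]  -> 1 point(s)
  x = 10: RHS = 0, y in [0]  -> 1 point(s)
  x = 11: RHS = 10, y in [6, 7]  -> 2 point(s)
Affine points: 7. Add the point at infinity: total = 8.

#E(F_13) = 8


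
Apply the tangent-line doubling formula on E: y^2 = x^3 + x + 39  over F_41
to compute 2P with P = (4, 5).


Doubling: s = (3 x1^2 + a) / (2 y1)
s = (3*4^2 + 1) / (2*5) mod 41 = 9
x3 = s^2 - 2 x1 mod 41 = 9^2 - 2*4 = 32
y3 = s (x1 - x3) - y1 mod 41 = 9 * (4 - 32) - 5 = 30

2P = (32, 30)


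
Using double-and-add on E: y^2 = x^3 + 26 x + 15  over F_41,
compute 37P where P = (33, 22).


k = 37 = 100101_2 (binary, LSB first: 101001)
Double-and-add from P = (33, 22):
  bit 0 = 1: acc = O + (33, 22) = (33, 22)
  bit 1 = 0: acc unchanged = (33, 22)
  bit 2 = 1: acc = (33, 22) + (1, 40) = (11, 22)
  bit 3 = 0: acc unchanged = (11, 22)
  bit 4 = 0: acc unchanged = (11, 22)
  bit 5 = 1: acc = (11, 22) + (13, 34) = (12, 13)

37P = (12, 13)


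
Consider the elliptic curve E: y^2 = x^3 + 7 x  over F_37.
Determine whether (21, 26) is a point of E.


Check whether y^2 = x^3 + 7 x + 0 (mod 37) for (x, y) = (21, 26).
LHS: y^2 = 26^2 mod 37 = 10
RHS: x^3 + 7 x + 0 = 21^3 + 7*21 + 0 mod 37 = 10
LHS = RHS

Yes, on the curve


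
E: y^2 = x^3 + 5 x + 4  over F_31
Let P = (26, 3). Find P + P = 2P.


Doubling: s = (3 x1^2 + a) / (2 y1)
s = (3*26^2 + 5) / (2*3) mod 31 = 3
x3 = s^2 - 2 x1 mod 31 = 3^2 - 2*26 = 19
y3 = s (x1 - x3) - y1 mod 31 = 3 * (26 - 19) - 3 = 18

2P = (19, 18)


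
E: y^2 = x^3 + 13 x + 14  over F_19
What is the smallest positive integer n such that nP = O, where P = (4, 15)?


Compute successive multiples of P until we hit O:
  1P = (4, 15)
  2P = (16, 10)
  3P = (3, 2)
  4P = (10, 2)
  5P = (6, 2)
  6P = (18, 0)
  7P = (6, 17)
  8P = (10, 17)
  ... (continuing to 12P)
  12P = O

ord(P) = 12


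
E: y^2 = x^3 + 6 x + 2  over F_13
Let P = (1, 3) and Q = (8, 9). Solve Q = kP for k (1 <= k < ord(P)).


Enumerate multiples of P until we hit Q = (8, 9):
  1P = (1, 3)
  2P = (10, 3)
  3P = (2, 10)
  4P = (7, 7)
  5P = (4, 8)
  6P = (5, 12)
  7P = (8, 4)
  8P = (8, 9)
Match found at i = 8.

k = 8


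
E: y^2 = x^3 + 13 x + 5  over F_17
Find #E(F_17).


For each x in F_17, count y with y^2 = x^3 + 13 x + 5 mod 17:
  x = 1: RHS = 2, y in [6, 11]  -> 2 point(s)
  x = 4: RHS = 2, y in [6, 11]  -> 2 point(s)
  x = 5: RHS = 8, y in [5, 12]  -> 2 point(s)
  x = 8: RHS = 9, y in [3, 14]  -> 2 point(s)
  x = 9: RHS = 1, y in [1, 16]  -> 2 point(s)
  x = 10: RHS = 13, y in [8, 9]  -> 2 point(s)
  x = 11: RHS = 0, y in [0]  -> 1 point(s)
  x = 12: RHS = 2, y in [6, 11]  -> 2 point(s)
  x = 13: RHS = 8, y in [5, 12]  -> 2 point(s)
  x = 16: RHS = 8, y in [5, 12]  -> 2 point(s)
Affine points: 19. Add the point at infinity: total = 20.

#E(F_17) = 20


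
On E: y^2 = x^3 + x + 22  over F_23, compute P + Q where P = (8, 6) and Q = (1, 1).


P != Q, so use the chord formula.
s = (y2 - y1) / (x2 - x1) = (18) / (16) mod 23 = 4
x3 = s^2 - x1 - x2 mod 23 = 4^2 - 8 - 1 = 7
y3 = s (x1 - x3) - y1 mod 23 = 4 * (8 - 7) - 6 = 21

P + Q = (7, 21)


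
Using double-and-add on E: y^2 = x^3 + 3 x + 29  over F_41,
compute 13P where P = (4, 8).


k = 13 = 1101_2 (binary, LSB first: 1011)
Double-and-add from P = (4, 8):
  bit 0 = 1: acc = O + (4, 8) = (4, 8)
  bit 1 = 0: acc unchanged = (4, 8)
  bit 2 = 1: acc = (4, 8) + (19, 4) = (27, 20)
  bit 3 = 1: acc = (27, 20) + (40, 5) = (19, 37)

13P = (19, 37)


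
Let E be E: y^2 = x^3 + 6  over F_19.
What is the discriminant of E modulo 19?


4 a^3 + 27 b^2 = 4*0^3 + 27*6^2 = 0 + 972 = 972
Delta = -16 * (972) = -15552
Delta mod 19 = 9

Delta = 9 (mod 19)


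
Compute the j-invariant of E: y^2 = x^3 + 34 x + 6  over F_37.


Delta = -16(4 a^3 + 27 b^2) mod 37 = 14
-1728 * (4 a)^3 = -1728 * (4*34)^3 mod 37 = 10
j = 10 * 14^(-1) mod 37 = 6

j = 6 (mod 37)


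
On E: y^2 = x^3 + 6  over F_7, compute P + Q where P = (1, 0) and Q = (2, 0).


P != Q, so use the chord formula.
s = (y2 - y1) / (x2 - x1) = (0) / (1) mod 7 = 0
x3 = s^2 - x1 - x2 mod 7 = 0^2 - 1 - 2 = 4
y3 = s (x1 - x3) - y1 mod 7 = 0 * (1 - 4) - 0 = 0

P + Q = (4, 0)


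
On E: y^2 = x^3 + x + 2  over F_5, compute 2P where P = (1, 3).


Doubling: s = (3 x1^2 + a) / (2 y1)
s = (3*1^2 + 1) / (2*3) mod 5 = 4
x3 = s^2 - 2 x1 mod 5 = 4^2 - 2*1 = 4
y3 = s (x1 - x3) - y1 mod 5 = 4 * (1 - 4) - 3 = 0

2P = (4, 0)


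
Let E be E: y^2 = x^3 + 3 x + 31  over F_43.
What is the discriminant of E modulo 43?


4 a^3 + 27 b^2 = 4*3^3 + 27*31^2 = 108 + 25947 = 26055
Delta = -16 * (26055) = -416880
Delta mod 43 = 5

Delta = 5 (mod 43)


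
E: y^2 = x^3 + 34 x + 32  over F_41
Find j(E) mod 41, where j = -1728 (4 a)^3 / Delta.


Delta = -16(4 a^3 + 27 b^2) mod 41 = 39
-1728 * (4 a)^3 = -1728 * (4*34)^3 mod 41 = 20
j = 20 * 39^(-1) mod 41 = 31

j = 31 (mod 41)


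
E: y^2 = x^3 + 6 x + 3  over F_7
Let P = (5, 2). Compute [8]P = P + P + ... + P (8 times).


k = 8 = 1000_2 (binary, LSB first: 0001)
Double-and-add from P = (5, 2):
  bit 0 = 0: acc unchanged = O
  bit 1 = 0: acc unchanged = O
  bit 2 = 0: acc unchanged = O
  bit 3 = 1: acc = O + (5, 5) = (5, 5)

8P = (5, 5)


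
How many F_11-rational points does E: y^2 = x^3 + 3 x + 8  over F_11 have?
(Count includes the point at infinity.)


For each x in F_11, count y with y^2 = x^3 + 3 x + 8 mod 11:
  x = 1: RHS = 1, y in [1, 10]  -> 2 point(s)
  x = 2: RHS = 0, y in [0]  -> 1 point(s)
  x = 3: RHS = 0, y in [0]  -> 1 point(s)
  x = 5: RHS = 5, y in [4, 7]  -> 2 point(s)
  x = 6: RHS = 0, y in [0]  -> 1 point(s)
  x = 7: RHS = 9, y in [3, 8]  -> 2 point(s)
  x = 8: RHS = 5, y in [4, 7]  -> 2 point(s)
  x = 9: RHS = 5, y in [4, 7]  -> 2 point(s)
  x = 10: RHS = 4, y in [2, 9]  -> 2 point(s)
Affine points: 15. Add the point at infinity: total = 16.

#E(F_11) = 16


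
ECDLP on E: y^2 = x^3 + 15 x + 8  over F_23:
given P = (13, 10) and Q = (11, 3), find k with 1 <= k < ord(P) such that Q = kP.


Enumerate multiples of P until we hit Q = (11, 3):
  1P = (13, 10)
  2P = (5, 1)
  3P = (21, 4)
  4P = (14, 8)
  5P = (0, 10)
  6P = (10, 13)
  7P = (1, 1)
  8P = (11, 3)
Match found at i = 8.

k = 8


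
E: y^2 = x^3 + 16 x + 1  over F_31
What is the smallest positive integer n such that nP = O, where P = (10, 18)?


Compute successive multiples of P until we hit O:
  1P = (10, 18)
  2P = (5, 19)
  3P = (21, 9)
  4P = (4, 25)
  5P = (2, 14)
  6P = (27, 20)
  7P = (13, 9)
  8P = (17, 3)
  ... (continuing to 31P)
  31P = O

ord(P) = 31


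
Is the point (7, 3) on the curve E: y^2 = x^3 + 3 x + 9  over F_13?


Check whether y^2 = x^3 + 3 x + 9 (mod 13) for (x, y) = (7, 3).
LHS: y^2 = 3^2 mod 13 = 9
RHS: x^3 + 3 x + 9 = 7^3 + 3*7 + 9 mod 13 = 9
LHS = RHS

Yes, on the curve


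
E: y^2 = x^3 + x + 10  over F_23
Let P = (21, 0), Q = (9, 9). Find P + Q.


P != Q, so use the chord formula.
s = (y2 - y1) / (x2 - x1) = (9) / (11) mod 23 = 5
x3 = s^2 - x1 - x2 mod 23 = 5^2 - 21 - 9 = 18
y3 = s (x1 - x3) - y1 mod 23 = 5 * (21 - 18) - 0 = 15

P + Q = (18, 15)


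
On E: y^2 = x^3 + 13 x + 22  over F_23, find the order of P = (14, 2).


Compute successive multiples of P until we hit O:
  1P = (14, 2)
  2P = (20, 5)
  3P = (18, 19)
  4P = (22, 10)
  5P = (11, 1)
  6P = (16, 5)
  7P = (1, 6)
  8P = (10, 18)
  ... (continuing to 22P)
  22P = O

ord(P) = 22


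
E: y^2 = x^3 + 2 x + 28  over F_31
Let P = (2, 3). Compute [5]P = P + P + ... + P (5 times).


k = 5 = 101_2 (binary, LSB first: 101)
Double-and-add from P = (2, 3):
  bit 0 = 1: acc = O + (2, 3) = (2, 3)
  bit 1 = 0: acc unchanged = (2, 3)
  bit 2 = 1: acc = (2, 3) + (9, 0) = (5, 16)

5P = (5, 16)


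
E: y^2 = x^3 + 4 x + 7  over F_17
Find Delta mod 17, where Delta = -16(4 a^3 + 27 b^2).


4 a^3 + 27 b^2 = 4*4^3 + 27*7^2 = 256 + 1323 = 1579
Delta = -16 * (1579) = -25264
Delta mod 17 = 15

Delta = 15 (mod 17)


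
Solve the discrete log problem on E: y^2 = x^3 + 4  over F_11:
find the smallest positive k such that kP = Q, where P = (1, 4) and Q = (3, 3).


Enumerate multiples of P until we hit Q = (3, 3):
  1P = (1, 4)
  2P = (10, 5)
  3P = (3, 8)
  4P = (0, 9)
  5P = (2, 1)
  6P = (6, 0)
  7P = (2, 10)
  8P = (0, 2)
  9P = (3, 3)
Match found at i = 9.

k = 9


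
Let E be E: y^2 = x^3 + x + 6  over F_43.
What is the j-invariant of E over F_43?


Delta = -16(4 a^3 + 27 b^2) mod 43 = 36
-1728 * (4 a)^3 = -1728 * (4*1)^3 mod 43 = 4
j = 4 * 36^(-1) mod 43 = 24

j = 24 (mod 43)


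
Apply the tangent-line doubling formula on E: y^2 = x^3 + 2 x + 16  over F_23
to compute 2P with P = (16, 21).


Doubling: s = (3 x1^2 + a) / (2 y1)
s = (3*16^2 + 2) / (2*21) mod 23 = 3
x3 = s^2 - 2 x1 mod 23 = 3^2 - 2*16 = 0
y3 = s (x1 - x3) - y1 mod 23 = 3 * (16 - 0) - 21 = 4

2P = (0, 4)


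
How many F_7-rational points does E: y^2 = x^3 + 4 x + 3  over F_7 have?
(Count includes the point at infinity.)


For each x in F_7, count y with y^2 = x^3 + 4 x + 3 mod 7:
  x = 1: RHS = 1, y in [1, 6]  -> 2 point(s)
  x = 3: RHS = 0, y in [0]  -> 1 point(s)
  x = 5: RHS = 1, y in [1, 6]  -> 2 point(s)
Affine points: 5. Add the point at infinity: total = 6.

#E(F_7) = 6


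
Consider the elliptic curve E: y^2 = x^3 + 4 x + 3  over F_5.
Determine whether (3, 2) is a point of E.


Check whether y^2 = x^3 + 4 x + 3 (mod 5) for (x, y) = (3, 2).
LHS: y^2 = 2^2 mod 5 = 4
RHS: x^3 + 4 x + 3 = 3^3 + 4*3 + 3 mod 5 = 2
LHS != RHS

No, not on the curve


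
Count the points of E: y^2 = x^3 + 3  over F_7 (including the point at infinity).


For each x in F_7, count y with y^2 = x^3 + 0 x + 3 mod 7:
  x = 1: RHS = 4, y in [2, 5]  -> 2 point(s)
  x = 2: RHS = 4, y in [2, 5]  -> 2 point(s)
  x = 3: RHS = 2, y in [3, 4]  -> 2 point(s)
  x = 4: RHS = 4, y in [2, 5]  -> 2 point(s)
  x = 5: RHS = 2, y in [3, 4]  -> 2 point(s)
  x = 6: RHS = 2, y in [3, 4]  -> 2 point(s)
Affine points: 12. Add the point at infinity: total = 13.

#E(F_7) = 13


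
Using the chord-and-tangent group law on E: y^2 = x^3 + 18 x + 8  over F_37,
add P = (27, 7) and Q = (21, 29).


P != Q, so use the chord formula.
s = (y2 - y1) / (x2 - x1) = (22) / (31) mod 37 = 21
x3 = s^2 - x1 - x2 mod 37 = 21^2 - 27 - 21 = 23
y3 = s (x1 - x3) - y1 mod 37 = 21 * (27 - 23) - 7 = 3

P + Q = (23, 3)


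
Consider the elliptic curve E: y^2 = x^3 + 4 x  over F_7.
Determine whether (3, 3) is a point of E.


Check whether y^2 = x^3 + 4 x + 0 (mod 7) for (x, y) = (3, 3).
LHS: y^2 = 3^2 mod 7 = 2
RHS: x^3 + 4 x + 0 = 3^3 + 4*3 + 0 mod 7 = 4
LHS != RHS

No, not on the curve


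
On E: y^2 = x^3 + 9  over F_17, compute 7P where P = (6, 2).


k = 7 = 111_2 (binary, LSB first: 111)
Double-and-add from P = (6, 2):
  bit 0 = 1: acc = O + (6, 2) = (6, 2)
  bit 1 = 1: acc = (6, 2) + (3, 11) = (0, 14)
  bit 2 = 1: acc = (0, 14) + (15, 16) = (3, 6)

7P = (3, 6)


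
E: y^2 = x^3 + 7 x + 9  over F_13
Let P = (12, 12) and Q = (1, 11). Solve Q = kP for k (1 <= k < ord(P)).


Enumerate multiples of P until we hit Q = (1, 11):
  1P = (12, 12)
  2P = (1, 11)
Match found at i = 2.

k = 2


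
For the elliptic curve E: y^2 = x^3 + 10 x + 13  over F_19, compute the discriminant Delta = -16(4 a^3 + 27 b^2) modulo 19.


4 a^3 + 27 b^2 = 4*10^3 + 27*13^2 = 4000 + 4563 = 8563
Delta = -16 * (8563) = -137008
Delta mod 19 = 1

Delta = 1 (mod 19)


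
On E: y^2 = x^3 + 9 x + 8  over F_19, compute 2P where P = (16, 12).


Doubling: s = (3 x1^2 + a) / (2 y1)
s = (3*16^2 + 9) / (2*12) mod 19 = 11
x3 = s^2 - 2 x1 mod 19 = 11^2 - 2*16 = 13
y3 = s (x1 - x3) - y1 mod 19 = 11 * (16 - 13) - 12 = 2

2P = (13, 2)


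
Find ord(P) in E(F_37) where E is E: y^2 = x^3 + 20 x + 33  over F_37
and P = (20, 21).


Compute successive multiples of P until we hit O:
  1P = (20, 21)
  2P = (0, 12)
  3P = (16, 3)
  4P = (12, 15)
  5P = (31, 17)
  6P = (32, 17)
  7P = (18, 3)
  8P = (6, 31)
  ... (continuing to 42P)
  42P = O

ord(P) = 42


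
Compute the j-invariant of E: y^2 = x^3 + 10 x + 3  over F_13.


Delta = -16(4 a^3 + 27 b^2) mod 13 = 11
-1728 * (4 a)^3 = -1728 * (4*10)^3 mod 13 = 1
j = 1 * 11^(-1) mod 13 = 6

j = 6 (mod 13)


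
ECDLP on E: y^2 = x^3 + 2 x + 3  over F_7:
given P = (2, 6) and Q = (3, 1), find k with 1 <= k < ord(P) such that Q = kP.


Enumerate multiples of P until we hit Q = (3, 1):
  1P = (2, 6)
  2P = (3, 1)
Match found at i = 2.

k = 2


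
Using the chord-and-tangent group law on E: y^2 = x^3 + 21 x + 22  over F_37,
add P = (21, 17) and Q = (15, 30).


P != Q, so use the chord formula.
s = (y2 - y1) / (x2 - x1) = (13) / (31) mod 37 = 4
x3 = s^2 - x1 - x2 mod 37 = 4^2 - 21 - 15 = 17
y3 = s (x1 - x3) - y1 mod 37 = 4 * (21 - 17) - 17 = 36

P + Q = (17, 36)


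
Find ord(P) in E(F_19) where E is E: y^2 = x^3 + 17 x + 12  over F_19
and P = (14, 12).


Compute successive multiples of P until we hit O:
  1P = (14, 12)
  2P = (2, 15)
  3P = (9, 1)
  4P = (13, 13)
  5P = (12, 5)
  6P = (10, 2)
  7P = (6, 8)
  8P = (4, 12)
  ... (continuing to 19P)
  19P = O

ord(P) = 19


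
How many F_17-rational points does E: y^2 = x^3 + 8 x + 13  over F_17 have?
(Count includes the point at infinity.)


For each x in F_17, count y with y^2 = x^3 + 8 x + 13 mod 17:
  x = 0: RHS = 13, y in [8, 9]  -> 2 point(s)
  x = 3: RHS = 13, y in [8, 9]  -> 2 point(s)
  x = 5: RHS = 8, y in [5, 12]  -> 2 point(s)
  x = 7: RHS = 4, y in [2, 15]  -> 2 point(s)
  x = 9: RHS = 15, y in [7, 10]  -> 2 point(s)
  x = 11: RHS = 4, y in [2, 15]  -> 2 point(s)
  x = 12: RHS = 1, y in [1, 16]  -> 2 point(s)
  x = 13: RHS = 2, y in [6, 11]  -> 2 point(s)
  x = 14: RHS = 13, y in [8, 9]  -> 2 point(s)
  x = 16: RHS = 4, y in [2, 15]  -> 2 point(s)
Affine points: 20. Add the point at infinity: total = 21.

#E(F_17) = 21


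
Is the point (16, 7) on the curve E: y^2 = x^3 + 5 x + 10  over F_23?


Check whether y^2 = x^3 + 5 x + 10 (mod 23) for (x, y) = (16, 7).
LHS: y^2 = 7^2 mod 23 = 3
RHS: x^3 + 5 x + 10 = 16^3 + 5*16 + 10 mod 23 = 0
LHS != RHS

No, not on the curve


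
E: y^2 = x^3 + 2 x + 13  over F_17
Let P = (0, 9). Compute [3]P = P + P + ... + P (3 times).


k = 3 = 11_2 (binary, LSB first: 11)
Double-and-add from P = (0, 9):
  bit 0 = 1: acc = O + (0, 9) = (0, 9)
  bit 1 = 1: acc = (0, 9) + (4, 0) = (0, 8)

3P = (0, 8)


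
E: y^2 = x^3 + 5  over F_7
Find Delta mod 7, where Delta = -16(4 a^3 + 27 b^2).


4 a^3 + 27 b^2 = 4*0^3 + 27*5^2 = 0 + 675 = 675
Delta = -16 * (675) = -10800
Delta mod 7 = 1

Delta = 1 (mod 7)


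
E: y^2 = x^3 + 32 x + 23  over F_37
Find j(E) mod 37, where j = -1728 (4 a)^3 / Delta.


Delta = -16(4 a^3 + 27 b^2) mod 37 = 29
-1728 * (4 a)^3 = -1728 * (4*32)^3 mod 37 = 23
j = 23 * 29^(-1) mod 37 = 11

j = 11 (mod 37)


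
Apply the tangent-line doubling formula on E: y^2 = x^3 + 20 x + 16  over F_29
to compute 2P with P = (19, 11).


Doubling: s = (3 x1^2 + a) / (2 y1)
s = (3*19^2 + 20) / (2*11) mod 29 = 4
x3 = s^2 - 2 x1 mod 29 = 4^2 - 2*19 = 7
y3 = s (x1 - x3) - y1 mod 29 = 4 * (19 - 7) - 11 = 8

2P = (7, 8)


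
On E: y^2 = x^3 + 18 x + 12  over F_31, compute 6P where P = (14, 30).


k = 6 = 110_2 (binary, LSB first: 011)
Double-and-add from P = (14, 30):
  bit 0 = 0: acc unchanged = O
  bit 1 = 1: acc = O + (21, 14) = (21, 14)
  bit 2 = 1: acc = (21, 14) + (3, 0) = (21, 17)

6P = (21, 17)


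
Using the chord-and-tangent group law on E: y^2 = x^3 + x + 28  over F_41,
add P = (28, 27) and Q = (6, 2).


P != Q, so use the chord formula.
s = (y2 - y1) / (x2 - x1) = (16) / (19) mod 41 = 3
x3 = s^2 - x1 - x2 mod 41 = 3^2 - 28 - 6 = 16
y3 = s (x1 - x3) - y1 mod 41 = 3 * (28 - 16) - 27 = 9

P + Q = (16, 9)


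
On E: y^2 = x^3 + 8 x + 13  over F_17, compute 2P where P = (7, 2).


Doubling: s = (3 x1^2 + a) / (2 y1)
s = (3*7^2 + 8) / (2*2) mod 17 = 9
x3 = s^2 - 2 x1 mod 17 = 9^2 - 2*7 = 16
y3 = s (x1 - x3) - y1 mod 17 = 9 * (7 - 16) - 2 = 2

2P = (16, 2)


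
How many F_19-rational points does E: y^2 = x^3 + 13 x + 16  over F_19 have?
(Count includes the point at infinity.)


For each x in F_19, count y with y^2 = x^3 + 13 x + 16 mod 19:
  x = 0: RHS = 16, y in [4, 15]  -> 2 point(s)
  x = 1: RHS = 11, y in [7, 12]  -> 2 point(s)
  x = 3: RHS = 6, y in [5, 14]  -> 2 point(s)
  x = 5: RHS = 16, y in [4, 15]  -> 2 point(s)
  x = 6: RHS = 6, y in [5, 14]  -> 2 point(s)
  x = 8: RHS = 5, y in [9, 10]  -> 2 point(s)
  x = 9: RHS = 7, y in [8, 11]  -> 2 point(s)
  x = 10: RHS = 6, y in [5, 14]  -> 2 point(s)
  x = 12: RHS = 0, y in [0]  -> 1 point(s)
  x = 13: RHS = 7, y in [8, 11]  -> 2 point(s)
  x = 14: RHS = 16, y in [4, 15]  -> 2 point(s)
  x = 16: RHS = 7, y in [8, 11]  -> 2 point(s)
  x = 17: RHS = 1, y in [1, 18]  -> 2 point(s)
Affine points: 25. Add the point at infinity: total = 26.

#E(F_19) = 26


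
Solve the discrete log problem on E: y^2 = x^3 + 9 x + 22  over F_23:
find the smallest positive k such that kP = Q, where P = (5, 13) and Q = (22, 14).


Enumerate multiples of P until we hit Q = (22, 14):
  1P = (5, 13)
  2P = (15, 6)
  3P = (12, 8)
  4P = (22, 9)
  5P = (22, 14)
Match found at i = 5.

k = 5


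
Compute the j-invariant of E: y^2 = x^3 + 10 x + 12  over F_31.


Delta = -16(4 a^3 + 27 b^2) mod 31 = 24
-1728 * (4 a)^3 = -1728 * (4*10)^3 mod 31 = 4
j = 4 * 24^(-1) mod 31 = 26

j = 26 (mod 31)


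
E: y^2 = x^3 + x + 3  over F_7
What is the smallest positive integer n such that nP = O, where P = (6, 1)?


Compute successive multiples of P until we hit O:
  1P = (6, 1)
  2P = (6, 6)
  3P = O

ord(P) = 3


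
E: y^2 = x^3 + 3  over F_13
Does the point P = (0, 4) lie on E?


Check whether y^2 = x^3 + 0 x + 3 (mod 13) for (x, y) = (0, 4).
LHS: y^2 = 4^2 mod 13 = 3
RHS: x^3 + 0 x + 3 = 0^3 + 0*0 + 3 mod 13 = 3
LHS = RHS

Yes, on the curve


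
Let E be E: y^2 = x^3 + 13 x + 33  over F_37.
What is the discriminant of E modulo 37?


4 a^3 + 27 b^2 = 4*13^3 + 27*33^2 = 8788 + 29403 = 38191
Delta = -16 * (38191) = -611056
Delta mod 37 = 36

Delta = 36 (mod 37)


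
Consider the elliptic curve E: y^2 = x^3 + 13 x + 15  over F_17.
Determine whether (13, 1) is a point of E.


Check whether y^2 = x^3 + 13 x + 15 (mod 17) for (x, y) = (13, 1).
LHS: y^2 = 1^2 mod 17 = 1
RHS: x^3 + 13 x + 15 = 13^3 + 13*13 + 15 mod 17 = 1
LHS = RHS

Yes, on the curve


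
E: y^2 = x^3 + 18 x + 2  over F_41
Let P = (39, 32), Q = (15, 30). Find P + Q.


P != Q, so use the chord formula.
s = (y2 - y1) / (x2 - x1) = (39) / (17) mod 41 = 24
x3 = s^2 - x1 - x2 mod 41 = 24^2 - 39 - 15 = 30
y3 = s (x1 - x3) - y1 mod 41 = 24 * (39 - 30) - 32 = 20

P + Q = (30, 20)


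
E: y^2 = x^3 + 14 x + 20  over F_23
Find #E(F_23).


For each x in F_23, count y with y^2 = x^3 + 14 x + 20 mod 23:
  x = 1: RHS = 12, y in [9, 14]  -> 2 point(s)
  x = 4: RHS = 2, y in [5, 18]  -> 2 point(s)
  x = 5: RHS = 8, y in [10, 13]  -> 2 point(s)
  x = 7: RHS = 1, y in [1, 22]  -> 2 point(s)
  x = 8: RHS = 0, y in [0]  -> 1 point(s)
  x = 9: RHS = 1, y in [1, 22]  -> 2 point(s)
  x = 14: RHS = 16, y in [4, 19]  -> 2 point(s)
  x = 16: RHS = 16, y in [4, 19]  -> 2 point(s)
  x = 18: RHS = 9, y in [3, 20]  -> 2 point(s)
Affine points: 17. Add the point at infinity: total = 18.

#E(F_23) = 18


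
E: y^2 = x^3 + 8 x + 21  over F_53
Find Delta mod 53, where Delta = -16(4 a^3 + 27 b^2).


4 a^3 + 27 b^2 = 4*8^3 + 27*21^2 = 2048 + 11907 = 13955
Delta = -16 * (13955) = -223280
Delta mod 53 = 9

Delta = 9 (mod 53)


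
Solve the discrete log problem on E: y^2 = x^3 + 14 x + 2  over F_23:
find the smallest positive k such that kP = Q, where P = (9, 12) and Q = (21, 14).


Enumerate multiples of P until we hit Q = (21, 14):
  1P = (9, 12)
  2P = (21, 9)
  3P = (6, 16)
  4P = (20, 18)
  5P = (0, 18)
  6P = (17, 1)
  7P = (5, 17)
  8P = (12, 9)
  9P = (3, 5)
  10P = (13, 14)
  11P = (7, 12)
  12P = (7, 11)
  13P = (13, 9)
  14P = (3, 18)
  15P = (12, 14)
  16P = (5, 6)
  17P = (17, 22)
  18P = (0, 5)
  19P = (20, 5)
  20P = (6, 7)
  21P = (21, 14)
Match found at i = 21.

k = 21
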